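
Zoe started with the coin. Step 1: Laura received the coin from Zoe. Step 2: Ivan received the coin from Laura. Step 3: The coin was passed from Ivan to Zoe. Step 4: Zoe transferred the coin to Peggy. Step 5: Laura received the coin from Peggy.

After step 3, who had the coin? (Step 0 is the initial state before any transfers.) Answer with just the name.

Tracking the coin holder through step 3:
After step 0 (start): Zoe
After step 1: Laura
After step 2: Ivan
After step 3: Zoe

At step 3, the holder is Zoe.

Answer: Zoe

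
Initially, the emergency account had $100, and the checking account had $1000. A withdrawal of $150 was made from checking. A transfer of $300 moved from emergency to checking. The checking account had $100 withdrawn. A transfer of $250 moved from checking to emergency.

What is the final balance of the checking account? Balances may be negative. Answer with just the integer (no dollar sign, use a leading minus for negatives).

Tracking account balances step by step:
Start: emergency=100, checking=1000
Event 1 (withdraw 150 from checking): checking: 1000 - 150 = 850. Balances: emergency=100, checking=850
Event 2 (transfer 300 emergency -> checking): emergency: 100 - 300 = -200, checking: 850 + 300 = 1150. Balances: emergency=-200, checking=1150
Event 3 (withdraw 100 from checking): checking: 1150 - 100 = 1050. Balances: emergency=-200, checking=1050
Event 4 (transfer 250 checking -> emergency): checking: 1050 - 250 = 800, emergency: -200 + 250 = 50. Balances: emergency=50, checking=800

Final balance of checking: 800

Answer: 800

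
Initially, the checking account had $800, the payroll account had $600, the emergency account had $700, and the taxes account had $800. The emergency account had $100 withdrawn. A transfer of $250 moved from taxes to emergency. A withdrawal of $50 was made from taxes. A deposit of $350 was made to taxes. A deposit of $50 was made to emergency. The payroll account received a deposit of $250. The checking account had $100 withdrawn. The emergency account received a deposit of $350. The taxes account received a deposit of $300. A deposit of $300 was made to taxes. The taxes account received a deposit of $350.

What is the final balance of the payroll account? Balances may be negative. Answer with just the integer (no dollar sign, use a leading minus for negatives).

Answer: 850

Derivation:
Tracking account balances step by step:
Start: checking=800, payroll=600, emergency=700, taxes=800
Event 1 (withdraw 100 from emergency): emergency: 700 - 100 = 600. Balances: checking=800, payroll=600, emergency=600, taxes=800
Event 2 (transfer 250 taxes -> emergency): taxes: 800 - 250 = 550, emergency: 600 + 250 = 850. Balances: checking=800, payroll=600, emergency=850, taxes=550
Event 3 (withdraw 50 from taxes): taxes: 550 - 50 = 500. Balances: checking=800, payroll=600, emergency=850, taxes=500
Event 4 (deposit 350 to taxes): taxes: 500 + 350 = 850. Balances: checking=800, payroll=600, emergency=850, taxes=850
Event 5 (deposit 50 to emergency): emergency: 850 + 50 = 900. Balances: checking=800, payroll=600, emergency=900, taxes=850
Event 6 (deposit 250 to payroll): payroll: 600 + 250 = 850. Balances: checking=800, payroll=850, emergency=900, taxes=850
Event 7 (withdraw 100 from checking): checking: 800 - 100 = 700. Balances: checking=700, payroll=850, emergency=900, taxes=850
Event 8 (deposit 350 to emergency): emergency: 900 + 350 = 1250. Balances: checking=700, payroll=850, emergency=1250, taxes=850
Event 9 (deposit 300 to taxes): taxes: 850 + 300 = 1150. Balances: checking=700, payroll=850, emergency=1250, taxes=1150
Event 10 (deposit 300 to taxes): taxes: 1150 + 300 = 1450. Balances: checking=700, payroll=850, emergency=1250, taxes=1450
Event 11 (deposit 350 to taxes): taxes: 1450 + 350 = 1800. Balances: checking=700, payroll=850, emergency=1250, taxes=1800

Final balance of payroll: 850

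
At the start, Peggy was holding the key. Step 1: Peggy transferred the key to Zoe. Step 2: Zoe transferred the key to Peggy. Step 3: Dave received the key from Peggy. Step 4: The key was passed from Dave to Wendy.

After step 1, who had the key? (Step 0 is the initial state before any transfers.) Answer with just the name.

Answer: Zoe

Derivation:
Tracking the key holder through step 1:
After step 0 (start): Peggy
After step 1: Zoe

At step 1, the holder is Zoe.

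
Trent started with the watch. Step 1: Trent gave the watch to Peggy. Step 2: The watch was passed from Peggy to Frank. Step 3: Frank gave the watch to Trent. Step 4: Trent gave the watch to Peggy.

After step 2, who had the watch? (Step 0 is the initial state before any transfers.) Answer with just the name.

Answer: Frank

Derivation:
Tracking the watch holder through step 2:
After step 0 (start): Trent
After step 1: Peggy
After step 2: Frank

At step 2, the holder is Frank.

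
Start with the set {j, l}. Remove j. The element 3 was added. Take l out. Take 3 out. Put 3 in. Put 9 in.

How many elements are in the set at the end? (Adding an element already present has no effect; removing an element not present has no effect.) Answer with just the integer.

Answer: 2

Derivation:
Tracking the set through each operation:
Start: {j, l}
Event 1 (remove j): removed. Set: {l}
Event 2 (add 3): added. Set: {3, l}
Event 3 (remove l): removed. Set: {3}
Event 4 (remove 3): removed. Set: {}
Event 5 (add 3): added. Set: {3}
Event 6 (add 9): added. Set: {3, 9}

Final set: {3, 9} (size 2)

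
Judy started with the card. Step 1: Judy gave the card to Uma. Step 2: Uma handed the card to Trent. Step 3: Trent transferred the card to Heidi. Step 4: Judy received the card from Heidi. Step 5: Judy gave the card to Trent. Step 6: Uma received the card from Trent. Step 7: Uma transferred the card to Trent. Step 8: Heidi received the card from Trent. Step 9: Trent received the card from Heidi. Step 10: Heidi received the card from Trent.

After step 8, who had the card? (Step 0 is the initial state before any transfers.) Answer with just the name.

Answer: Heidi

Derivation:
Tracking the card holder through step 8:
After step 0 (start): Judy
After step 1: Uma
After step 2: Trent
After step 3: Heidi
After step 4: Judy
After step 5: Trent
After step 6: Uma
After step 7: Trent
After step 8: Heidi

At step 8, the holder is Heidi.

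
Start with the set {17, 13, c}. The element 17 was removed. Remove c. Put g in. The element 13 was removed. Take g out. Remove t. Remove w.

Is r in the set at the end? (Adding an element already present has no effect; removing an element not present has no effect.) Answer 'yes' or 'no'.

Answer: no

Derivation:
Tracking the set through each operation:
Start: {13, 17, c}
Event 1 (remove 17): removed. Set: {13, c}
Event 2 (remove c): removed. Set: {13}
Event 3 (add g): added. Set: {13, g}
Event 4 (remove 13): removed. Set: {g}
Event 5 (remove g): removed. Set: {}
Event 6 (remove t): not present, no change. Set: {}
Event 7 (remove w): not present, no change. Set: {}

Final set: {} (size 0)
r is NOT in the final set.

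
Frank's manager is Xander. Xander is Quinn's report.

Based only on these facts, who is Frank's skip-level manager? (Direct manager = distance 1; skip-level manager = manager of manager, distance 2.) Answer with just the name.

Answer: Quinn

Derivation:
Reconstructing the manager chain from the given facts:
  Quinn -> Xander -> Frank
(each arrow means 'manager of the next')
Positions in the chain (0 = top):
  position of Quinn: 0
  position of Xander: 1
  position of Frank: 2

Frank is at position 2; the skip-level manager is 2 steps up the chain, i.e. position 0: Quinn.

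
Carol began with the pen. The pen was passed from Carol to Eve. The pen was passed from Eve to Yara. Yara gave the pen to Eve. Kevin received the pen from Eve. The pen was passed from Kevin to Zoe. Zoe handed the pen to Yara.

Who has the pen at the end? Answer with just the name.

Answer: Yara

Derivation:
Tracking the pen through each event:
Start: Carol has the pen.
After event 1: Eve has the pen.
After event 2: Yara has the pen.
After event 3: Eve has the pen.
After event 4: Kevin has the pen.
After event 5: Zoe has the pen.
After event 6: Yara has the pen.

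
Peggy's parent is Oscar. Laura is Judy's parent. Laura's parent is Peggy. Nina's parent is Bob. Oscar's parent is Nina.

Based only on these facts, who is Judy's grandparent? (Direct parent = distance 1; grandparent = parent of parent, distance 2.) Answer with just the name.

Reconstructing the parent chain from the given facts:
  Bob -> Nina -> Oscar -> Peggy -> Laura -> Judy
(each arrow means 'parent of the next')
Positions in the chain (0 = top):
  position of Bob: 0
  position of Nina: 1
  position of Oscar: 2
  position of Peggy: 3
  position of Laura: 4
  position of Judy: 5

Judy is at position 5; the grandparent is 2 steps up the chain, i.e. position 3: Peggy.

Answer: Peggy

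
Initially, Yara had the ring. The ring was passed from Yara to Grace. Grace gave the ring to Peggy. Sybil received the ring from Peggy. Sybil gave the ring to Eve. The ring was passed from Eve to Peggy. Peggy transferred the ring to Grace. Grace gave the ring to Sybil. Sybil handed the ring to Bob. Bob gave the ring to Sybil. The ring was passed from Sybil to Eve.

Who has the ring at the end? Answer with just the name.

Answer: Eve

Derivation:
Tracking the ring through each event:
Start: Yara has the ring.
After event 1: Grace has the ring.
After event 2: Peggy has the ring.
After event 3: Sybil has the ring.
After event 4: Eve has the ring.
After event 5: Peggy has the ring.
After event 6: Grace has the ring.
After event 7: Sybil has the ring.
After event 8: Bob has the ring.
After event 9: Sybil has the ring.
After event 10: Eve has the ring.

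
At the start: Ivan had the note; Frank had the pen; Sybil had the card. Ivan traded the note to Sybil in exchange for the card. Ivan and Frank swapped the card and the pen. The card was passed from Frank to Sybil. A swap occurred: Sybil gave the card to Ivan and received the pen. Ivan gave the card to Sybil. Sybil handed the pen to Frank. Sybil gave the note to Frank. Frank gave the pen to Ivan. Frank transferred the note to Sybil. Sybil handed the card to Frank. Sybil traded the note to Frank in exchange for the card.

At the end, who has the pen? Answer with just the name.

Tracking all object holders:
Start: note:Ivan, pen:Frank, card:Sybil
Event 1 (swap note<->card: now note:Sybil, card:Ivan). State: note:Sybil, pen:Frank, card:Ivan
Event 2 (swap card<->pen: now card:Frank, pen:Ivan). State: note:Sybil, pen:Ivan, card:Frank
Event 3 (give card: Frank -> Sybil). State: note:Sybil, pen:Ivan, card:Sybil
Event 4 (swap card<->pen: now card:Ivan, pen:Sybil). State: note:Sybil, pen:Sybil, card:Ivan
Event 5 (give card: Ivan -> Sybil). State: note:Sybil, pen:Sybil, card:Sybil
Event 6 (give pen: Sybil -> Frank). State: note:Sybil, pen:Frank, card:Sybil
Event 7 (give note: Sybil -> Frank). State: note:Frank, pen:Frank, card:Sybil
Event 8 (give pen: Frank -> Ivan). State: note:Frank, pen:Ivan, card:Sybil
Event 9 (give note: Frank -> Sybil). State: note:Sybil, pen:Ivan, card:Sybil
Event 10 (give card: Sybil -> Frank). State: note:Sybil, pen:Ivan, card:Frank
Event 11 (swap note<->card: now note:Frank, card:Sybil). State: note:Frank, pen:Ivan, card:Sybil

Final state: note:Frank, pen:Ivan, card:Sybil
The pen is held by Ivan.

Answer: Ivan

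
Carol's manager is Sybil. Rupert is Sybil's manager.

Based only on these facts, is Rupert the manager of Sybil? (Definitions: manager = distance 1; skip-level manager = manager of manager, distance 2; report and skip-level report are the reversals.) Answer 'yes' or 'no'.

Answer: yes

Derivation:
Reconstructing the manager chain from the given facts:
  Rupert -> Sybil -> Carol
(each arrow means 'manager of the next')
Positions in the chain (0 = top):
  position of Rupert: 0
  position of Sybil: 1
  position of Carol: 2

Rupert is at position 0, Sybil is at position 1; signed distance (j - i) = 1.
'manager' requires j - i = 1. Actual distance is 1, so the relation HOLDS.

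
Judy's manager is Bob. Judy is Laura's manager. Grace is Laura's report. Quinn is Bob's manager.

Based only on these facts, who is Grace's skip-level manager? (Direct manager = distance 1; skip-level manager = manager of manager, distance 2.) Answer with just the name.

Answer: Judy

Derivation:
Reconstructing the manager chain from the given facts:
  Quinn -> Bob -> Judy -> Laura -> Grace
(each arrow means 'manager of the next')
Positions in the chain (0 = top):
  position of Quinn: 0
  position of Bob: 1
  position of Judy: 2
  position of Laura: 3
  position of Grace: 4

Grace is at position 4; the skip-level manager is 2 steps up the chain, i.e. position 2: Judy.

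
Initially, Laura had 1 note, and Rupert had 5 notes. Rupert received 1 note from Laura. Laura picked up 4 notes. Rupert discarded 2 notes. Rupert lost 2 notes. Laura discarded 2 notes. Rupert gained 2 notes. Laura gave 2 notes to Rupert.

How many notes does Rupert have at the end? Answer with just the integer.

Answer: 6

Derivation:
Tracking counts step by step:
Start: Laura=1, Rupert=5
Event 1 (Laura -> Rupert, 1): Laura: 1 -> 0, Rupert: 5 -> 6. State: Laura=0, Rupert=6
Event 2 (Laura +4): Laura: 0 -> 4. State: Laura=4, Rupert=6
Event 3 (Rupert -2): Rupert: 6 -> 4. State: Laura=4, Rupert=4
Event 4 (Rupert -2): Rupert: 4 -> 2. State: Laura=4, Rupert=2
Event 5 (Laura -2): Laura: 4 -> 2. State: Laura=2, Rupert=2
Event 6 (Rupert +2): Rupert: 2 -> 4. State: Laura=2, Rupert=4
Event 7 (Laura -> Rupert, 2): Laura: 2 -> 0, Rupert: 4 -> 6. State: Laura=0, Rupert=6

Rupert's final count: 6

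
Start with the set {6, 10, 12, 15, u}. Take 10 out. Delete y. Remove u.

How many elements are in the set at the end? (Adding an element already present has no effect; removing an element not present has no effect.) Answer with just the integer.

Tracking the set through each operation:
Start: {10, 12, 15, 6, u}
Event 1 (remove 10): removed. Set: {12, 15, 6, u}
Event 2 (remove y): not present, no change. Set: {12, 15, 6, u}
Event 3 (remove u): removed. Set: {12, 15, 6}

Final set: {12, 15, 6} (size 3)

Answer: 3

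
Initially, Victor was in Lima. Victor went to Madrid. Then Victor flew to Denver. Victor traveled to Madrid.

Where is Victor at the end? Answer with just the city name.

Answer: Madrid

Derivation:
Tracking Victor's location:
Start: Victor is in Lima.
After move 1: Lima -> Madrid. Victor is in Madrid.
After move 2: Madrid -> Denver. Victor is in Denver.
After move 3: Denver -> Madrid. Victor is in Madrid.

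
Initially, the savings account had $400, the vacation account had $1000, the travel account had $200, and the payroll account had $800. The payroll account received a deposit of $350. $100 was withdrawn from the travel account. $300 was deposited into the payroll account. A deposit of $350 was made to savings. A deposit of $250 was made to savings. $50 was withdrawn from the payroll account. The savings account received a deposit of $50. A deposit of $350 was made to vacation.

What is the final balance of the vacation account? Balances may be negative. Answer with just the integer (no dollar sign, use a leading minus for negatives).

Tracking account balances step by step:
Start: savings=400, vacation=1000, travel=200, payroll=800
Event 1 (deposit 350 to payroll): payroll: 800 + 350 = 1150. Balances: savings=400, vacation=1000, travel=200, payroll=1150
Event 2 (withdraw 100 from travel): travel: 200 - 100 = 100. Balances: savings=400, vacation=1000, travel=100, payroll=1150
Event 3 (deposit 300 to payroll): payroll: 1150 + 300 = 1450. Balances: savings=400, vacation=1000, travel=100, payroll=1450
Event 4 (deposit 350 to savings): savings: 400 + 350 = 750. Balances: savings=750, vacation=1000, travel=100, payroll=1450
Event 5 (deposit 250 to savings): savings: 750 + 250 = 1000. Balances: savings=1000, vacation=1000, travel=100, payroll=1450
Event 6 (withdraw 50 from payroll): payroll: 1450 - 50 = 1400. Balances: savings=1000, vacation=1000, travel=100, payroll=1400
Event 7 (deposit 50 to savings): savings: 1000 + 50 = 1050. Balances: savings=1050, vacation=1000, travel=100, payroll=1400
Event 8 (deposit 350 to vacation): vacation: 1000 + 350 = 1350. Balances: savings=1050, vacation=1350, travel=100, payroll=1400

Final balance of vacation: 1350

Answer: 1350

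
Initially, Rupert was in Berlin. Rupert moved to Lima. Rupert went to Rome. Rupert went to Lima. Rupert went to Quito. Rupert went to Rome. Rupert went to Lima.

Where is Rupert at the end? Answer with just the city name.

Answer: Lima

Derivation:
Tracking Rupert's location:
Start: Rupert is in Berlin.
After move 1: Berlin -> Lima. Rupert is in Lima.
After move 2: Lima -> Rome. Rupert is in Rome.
After move 3: Rome -> Lima. Rupert is in Lima.
After move 4: Lima -> Quito. Rupert is in Quito.
After move 5: Quito -> Rome. Rupert is in Rome.
After move 6: Rome -> Lima. Rupert is in Lima.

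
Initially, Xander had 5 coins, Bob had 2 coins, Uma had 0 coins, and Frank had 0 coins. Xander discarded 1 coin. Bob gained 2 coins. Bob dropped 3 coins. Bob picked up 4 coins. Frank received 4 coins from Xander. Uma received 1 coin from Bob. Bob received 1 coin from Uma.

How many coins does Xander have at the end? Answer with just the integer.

Tracking counts step by step:
Start: Xander=5, Bob=2, Uma=0, Frank=0
Event 1 (Xander -1): Xander: 5 -> 4. State: Xander=4, Bob=2, Uma=0, Frank=0
Event 2 (Bob +2): Bob: 2 -> 4. State: Xander=4, Bob=4, Uma=0, Frank=0
Event 3 (Bob -3): Bob: 4 -> 1. State: Xander=4, Bob=1, Uma=0, Frank=0
Event 4 (Bob +4): Bob: 1 -> 5. State: Xander=4, Bob=5, Uma=0, Frank=0
Event 5 (Xander -> Frank, 4): Xander: 4 -> 0, Frank: 0 -> 4. State: Xander=0, Bob=5, Uma=0, Frank=4
Event 6 (Bob -> Uma, 1): Bob: 5 -> 4, Uma: 0 -> 1. State: Xander=0, Bob=4, Uma=1, Frank=4
Event 7 (Uma -> Bob, 1): Uma: 1 -> 0, Bob: 4 -> 5. State: Xander=0, Bob=5, Uma=0, Frank=4

Xander's final count: 0

Answer: 0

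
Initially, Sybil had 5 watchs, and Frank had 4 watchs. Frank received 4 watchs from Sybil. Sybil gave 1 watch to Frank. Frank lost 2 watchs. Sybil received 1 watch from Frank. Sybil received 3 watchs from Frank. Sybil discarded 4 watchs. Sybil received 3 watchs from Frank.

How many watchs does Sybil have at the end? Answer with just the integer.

Tracking counts step by step:
Start: Sybil=5, Frank=4
Event 1 (Sybil -> Frank, 4): Sybil: 5 -> 1, Frank: 4 -> 8. State: Sybil=1, Frank=8
Event 2 (Sybil -> Frank, 1): Sybil: 1 -> 0, Frank: 8 -> 9. State: Sybil=0, Frank=9
Event 3 (Frank -2): Frank: 9 -> 7. State: Sybil=0, Frank=7
Event 4 (Frank -> Sybil, 1): Frank: 7 -> 6, Sybil: 0 -> 1. State: Sybil=1, Frank=6
Event 5 (Frank -> Sybil, 3): Frank: 6 -> 3, Sybil: 1 -> 4. State: Sybil=4, Frank=3
Event 6 (Sybil -4): Sybil: 4 -> 0. State: Sybil=0, Frank=3
Event 7 (Frank -> Sybil, 3): Frank: 3 -> 0, Sybil: 0 -> 3. State: Sybil=3, Frank=0

Sybil's final count: 3

Answer: 3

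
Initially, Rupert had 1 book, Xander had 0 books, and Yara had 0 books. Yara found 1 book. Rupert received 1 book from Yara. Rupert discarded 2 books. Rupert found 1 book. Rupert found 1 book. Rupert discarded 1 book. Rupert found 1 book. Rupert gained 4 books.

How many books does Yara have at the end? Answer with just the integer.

Answer: 0

Derivation:
Tracking counts step by step:
Start: Rupert=1, Xander=0, Yara=0
Event 1 (Yara +1): Yara: 0 -> 1. State: Rupert=1, Xander=0, Yara=1
Event 2 (Yara -> Rupert, 1): Yara: 1 -> 0, Rupert: 1 -> 2. State: Rupert=2, Xander=0, Yara=0
Event 3 (Rupert -2): Rupert: 2 -> 0. State: Rupert=0, Xander=0, Yara=0
Event 4 (Rupert +1): Rupert: 0 -> 1. State: Rupert=1, Xander=0, Yara=0
Event 5 (Rupert +1): Rupert: 1 -> 2. State: Rupert=2, Xander=0, Yara=0
Event 6 (Rupert -1): Rupert: 2 -> 1. State: Rupert=1, Xander=0, Yara=0
Event 7 (Rupert +1): Rupert: 1 -> 2. State: Rupert=2, Xander=0, Yara=0
Event 8 (Rupert +4): Rupert: 2 -> 6. State: Rupert=6, Xander=0, Yara=0

Yara's final count: 0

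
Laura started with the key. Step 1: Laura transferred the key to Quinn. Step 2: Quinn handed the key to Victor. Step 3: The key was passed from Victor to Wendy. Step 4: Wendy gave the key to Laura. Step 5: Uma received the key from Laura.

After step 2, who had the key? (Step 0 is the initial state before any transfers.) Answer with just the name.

Answer: Victor

Derivation:
Tracking the key holder through step 2:
After step 0 (start): Laura
After step 1: Quinn
After step 2: Victor

At step 2, the holder is Victor.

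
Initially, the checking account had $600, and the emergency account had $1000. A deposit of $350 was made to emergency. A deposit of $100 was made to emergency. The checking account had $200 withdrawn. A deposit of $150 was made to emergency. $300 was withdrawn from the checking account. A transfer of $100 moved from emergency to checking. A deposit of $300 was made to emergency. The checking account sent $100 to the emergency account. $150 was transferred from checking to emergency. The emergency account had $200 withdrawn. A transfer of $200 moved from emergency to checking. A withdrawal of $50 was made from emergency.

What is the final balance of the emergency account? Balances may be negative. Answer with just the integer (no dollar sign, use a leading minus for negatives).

Answer: 1600

Derivation:
Tracking account balances step by step:
Start: checking=600, emergency=1000
Event 1 (deposit 350 to emergency): emergency: 1000 + 350 = 1350. Balances: checking=600, emergency=1350
Event 2 (deposit 100 to emergency): emergency: 1350 + 100 = 1450. Balances: checking=600, emergency=1450
Event 3 (withdraw 200 from checking): checking: 600 - 200 = 400. Balances: checking=400, emergency=1450
Event 4 (deposit 150 to emergency): emergency: 1450 + 150 = 1600. Balances: checking=400, emergency=1600
Event 5 (withdraw 300 from checking): checking: 400 - 300 = 100. Balances: checking=100, emergency=1600
Event 6 (transfer 100 emergency -> checking): emergency: 1600 - 100 = 1500, checking: 100 + 100 = 200. Balances: checking=200, emergency=1500
Event 7 (deposit 300 to emergency): emergency: 1500 + 300 = 1800. Balances: checking=200, emergency=1800
Event 8 (transfer 100 checking -> emergency): checking: 200 - 100 = 100, emergency: 1800 + 100 = 1900. Balances: checking=100, emergency=1900
Event 9 (transfer 150 checking -> emergency): checking: 100 - 150 = -50, emergency: 1900 + 150 = 2050. Balances: checking=-50, emergency=2050
Event 10 (withdraw 200 from emergency): emergency: 2050 - 200 = 1850. Balances: checking=-50, emergency=1850
Event 11 (transfer 200 emergency -> checking): emergency: 1850 - 200 = 1650, checking: -50 + 200 = 150. Balances: checking=150, emergency=1650
Event 12 (withdraw 50 from emergency): emergency: 1650 - 50 = 1600. Balances: checking=150, emergency=1600

Final balance of emergency: 1600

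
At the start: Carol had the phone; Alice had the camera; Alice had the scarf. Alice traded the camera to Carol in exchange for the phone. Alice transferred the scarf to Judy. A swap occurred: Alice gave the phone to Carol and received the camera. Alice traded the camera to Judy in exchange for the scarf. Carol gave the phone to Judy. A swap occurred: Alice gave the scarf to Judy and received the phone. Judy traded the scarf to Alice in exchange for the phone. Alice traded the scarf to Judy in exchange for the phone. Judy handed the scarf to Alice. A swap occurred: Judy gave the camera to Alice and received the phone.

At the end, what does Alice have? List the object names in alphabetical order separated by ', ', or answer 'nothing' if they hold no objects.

Answer: camera, scarf

Derivation:
Tracking all object holders:
Start: phone:Carol, camera:Alice, scarf:Alice
Event 1 (swap camera<->phone: now camera:Carol, phone:Alice). State: phone:Alice, camera:Carol, scarf:Alice
Event 2 (give scarf: Alice -> Judy). State: phone:Alice, camera:Carol, scarf:Judy
Event 3 (swap phone<->camera: now phone:Carol, camera:Alice). State: phone:Carol, camera:Alice, scarf:Judy
Event 4 (swap camera<->scarf: now camera:Judy, scarf:Alice). State: phone:Carol, camera:Judy, scarf:Alice
Event 5 (give phone: Carol -> Judy). State: phone:Judy, camera:Judy, scarf:Alice
Event 6 (swap scarf<->phone: now scarf:Judy, phone:Alice). State: phone:Alice, camera:Judy, scarf:Judy
Event 7 (swap scarf<->phone: now scarf:Alice, phone:Judy). State: phone:Judy, camera:Judy, scarf:Alice
Event 8 (swap scarf<->phone: now scarf:Judy, phone:Alice). State: phone:Alice, camera:Judy, scarf:Judy
Event 9 (give scarf: Judy -> Alice). State: phone:Alice, camera:Judy, scarf:Alice
Event 10 (swap camera<->phone: now camera:Alice, phone:Judy). State: phone:Judy, camera:Alice, scarf:Alice

Final state: phone:Judy, camera:Alice, scarf:Alice
Alice holds: camera, scarf.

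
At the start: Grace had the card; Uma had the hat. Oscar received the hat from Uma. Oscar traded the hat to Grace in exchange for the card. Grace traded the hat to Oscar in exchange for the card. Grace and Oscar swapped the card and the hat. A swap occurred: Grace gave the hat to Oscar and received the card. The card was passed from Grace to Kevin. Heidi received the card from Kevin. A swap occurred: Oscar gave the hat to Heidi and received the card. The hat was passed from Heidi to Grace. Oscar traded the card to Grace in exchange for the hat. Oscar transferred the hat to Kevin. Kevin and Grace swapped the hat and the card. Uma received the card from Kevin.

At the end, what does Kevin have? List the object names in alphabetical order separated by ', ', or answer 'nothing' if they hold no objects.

Tracking all object holders:
Start: card:Grace, hat:Uma
Event 1 (give hat: Uma -> Oscar). State: card:Grace, hat:Oscar
Event 2 (swap hat<->card: now hat:Grace, card:Oscar). State: card:Oscar, hat:Grace
Event 3 (swap hat<->card: now hat:Oscar, card:Grace). State: card:Grace, hat:Oscar
Event 4 (swap card<->hat: now card:Oscar, hat:Grace). State: card:Oscar, hat:Grace
Event 5 (swap hat<->card: now hat:Oscar, card:Grace). State: card:Grace, hat:Oscar
Event 6 (give card: Grace -> Kevin). State: card:Kevin, hat:Oscar
Event 7 (give card: Kevin -> Heidi). State: card:Heidi, hat:Oscar
Event 8 (swap hat<->card: now hat:Heidi, card:Oscar). State: card:Oscar, hat:Heidi
Event 9 (give hat: Heidi -> Grace). State: card:Oscar, hat:Grace
Event 10 (swap card<->hat: now card:Grace, hat:Oscar). State: card:Grace, hat:Oscar
Event 11 (give hat: Oscar -> Kevin). State: card:Grace, hat:Kevin
Event 12 (swap hat<->card: now hat:Grace, card:Kevin). State: card:Kevin, hat:Grace
Event 13 (give card: Kevin -> Uma). State: card:Uma, hat:Grace

Final state: card:Uma, hat:Grace
Kevin holds: (nothing).

Answer: nothing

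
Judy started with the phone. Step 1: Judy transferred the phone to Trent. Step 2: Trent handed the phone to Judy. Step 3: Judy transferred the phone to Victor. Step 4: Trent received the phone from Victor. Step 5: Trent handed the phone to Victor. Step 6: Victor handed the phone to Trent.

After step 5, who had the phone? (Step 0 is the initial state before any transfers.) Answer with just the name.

Tracking the phone holder through step 5:
After step 0 (start): Judy
After step 1: Trent
After step 2: Judy
After step 3: Victor
After step 4: Trent
After step 5: Victor

At step 5, the holder is Victor.

Answer: Victor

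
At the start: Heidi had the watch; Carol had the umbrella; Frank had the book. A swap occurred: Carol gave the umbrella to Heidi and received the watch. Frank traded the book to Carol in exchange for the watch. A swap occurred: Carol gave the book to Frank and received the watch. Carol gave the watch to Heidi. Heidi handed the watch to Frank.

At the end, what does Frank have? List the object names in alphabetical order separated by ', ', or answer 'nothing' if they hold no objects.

Answer: book, watch

Derivation:
Tracking all object holders:
Start: watch:Heidi, umbrella:Carol, book:Frank
Event 1 (swap umbrella<->watch: now umbrella:Heidi, watch:Carol). State: watch:Carol, umbrella:Heidi, book:Frank
Event 2 (swap book<->watch: now book:Carol, watch:Frank). State: watch:Frank, umbrella:Heidi, book:Carol
Event 3 (swap book<->watch: now book:Frank, watch:Carol). State: watch:Carol, umbrella:Heidi, book:Frank
Event 4 (give watch: Carol -> Heidi). State: watch:Heidi, umbrella:Heidi, book:Frank
Event 5 (give watch: Heidi -> Frank). State: watch:Frank, umbrella:Heidi, book:Frank

Final state: watch:Frank, umbrella:Heidi, book:Frank
Frank holds: book, watch.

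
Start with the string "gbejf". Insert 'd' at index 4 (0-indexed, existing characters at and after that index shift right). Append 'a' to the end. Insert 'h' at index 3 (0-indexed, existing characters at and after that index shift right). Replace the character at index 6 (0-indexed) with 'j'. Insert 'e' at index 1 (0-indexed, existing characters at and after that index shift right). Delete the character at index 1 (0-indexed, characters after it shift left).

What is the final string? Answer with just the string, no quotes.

Applying each edit step by step:
Start: "gbejf"
Op 1 (insert 'd' at idx 4): "gbejf" -> "gbejdf"
Op 2 (append 'a'): "gbejdf" -> "gbejdfa"
Op 3 (insert 'h' at idx 3): "gbejdfa" -> "gbehjdfa"
Op 4 (replace idx 6: 'f' -> 'j'): "gbehjdfa" -> "gbehjdja"
Op 5 (insert 'e' at idx 1): "gbehjdja" -> "gebehjdja"
Op 6 (delete idx 1 = 'e'): "gebehjdja" -> "gbehjdja"

Answer: gbehjdja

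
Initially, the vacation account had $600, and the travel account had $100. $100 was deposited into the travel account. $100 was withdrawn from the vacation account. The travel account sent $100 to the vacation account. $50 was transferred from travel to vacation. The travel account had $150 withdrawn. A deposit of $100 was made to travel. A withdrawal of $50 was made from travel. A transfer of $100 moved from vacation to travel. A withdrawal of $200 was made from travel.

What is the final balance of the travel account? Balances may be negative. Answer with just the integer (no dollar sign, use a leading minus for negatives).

Tracking account balances step by step:
Start: vacation=600, travel=100
Event 1 (deposit 100 to travel): travel: 100 + 100 = 200. Balances: vacation=600, travel=200
Event 2 (withdraw 100 from vacation): vacation: 600 - 100 = 500. Balances: vacation=500, travel=200
Event 3 (transfer 100 travel -> vacation): travel: 200 - 100 = 100, vacation: 500 + 100 = 600. Balances: vacation=600, travel=100
Event 4 (transfer 50 travel -> vacation): travel: 100 - 50 = 50, vacation: 600 + 50 = 650. Balances: vacation=650, travel=50
Event 5 (withdraw 150 from travel): travel: 50 - 150 = -100. Balances: vacation=650, travel=-100
Event 6 (deposit 100 to travel): travel: -100 + 100 = 0. Balances: vacation=650, travel=0
Event 7 (withdraw 50 from travel): travel: 0 - 50 = -50. Balances: vacation=650, travel=-50
Event 8 (transfer 100 vacation -> travel): vacation: 650 - 100 = 550, travel: -50 + 100 = 50. Balances: vacation=550, travel=50
Event 9 (withdraw 200 from travel): travel: 50 - 200 = -150. Balances: vacation=550, travel=-150

Final balance of travel: -150

Answer: -150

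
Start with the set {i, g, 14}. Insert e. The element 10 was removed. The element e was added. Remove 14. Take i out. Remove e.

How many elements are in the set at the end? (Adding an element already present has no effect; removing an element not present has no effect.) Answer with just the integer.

Answer: 1

Derivation:
Tracking the set through each operation:
Start: {14, g, i}
Event 1 (add e): added. Set: {14, e, g, i}
Event 2 (remove 10): not present, no change. Set: {14, e, g, i}
Event 3 (add e): already present, no change. Set: {14, e, g, i}
Event 4 (remove 14): removed. Set: {e, g, i}
Event 5 (remove i): removed. Set: {e, g}
Event 6 (remove e): removed. Set: {g}

Final set: {g} (size 1)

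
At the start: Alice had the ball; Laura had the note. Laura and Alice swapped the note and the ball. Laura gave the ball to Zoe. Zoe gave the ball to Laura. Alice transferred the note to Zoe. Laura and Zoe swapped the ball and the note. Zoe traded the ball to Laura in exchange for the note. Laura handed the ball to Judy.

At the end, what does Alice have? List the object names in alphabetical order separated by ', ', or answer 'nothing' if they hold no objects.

Tracking all object holders:
Start: ball:Alice, note:Laura
Event 1 (swap note<->ball: now note:Alice, ball:Laura). State: ball:Laura, note:Alice
Event 2 (give ball: Laura -> Zoe). State: ball:Zoe, note:Alice
Event 3 (give ball: Zoe -> Laura). State: ball:Laura, note:Alice
Event 4 (give note: Alice -> Zoe). State: ball:Laura, note:Zoe
Event 5 (swap ball<->note: now ball:Zoe, note:Laura). State: ball:Zoe, note:Laura
Event 6 (swap ball<->note: now ball:Laura, note:Zoe). State: ball:Laura, note:Zoe
Event 7 (give ball: Laura -> Judy). State: ball:Judy, note:Zoe

Final state: ball:Judy, note:Zoe
Alice holds: (nothing).

Answer: nothing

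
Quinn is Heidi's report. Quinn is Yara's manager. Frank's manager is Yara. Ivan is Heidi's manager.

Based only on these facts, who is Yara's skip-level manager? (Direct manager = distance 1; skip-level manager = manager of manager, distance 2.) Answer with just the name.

Reconstructing the manager chain from the given facts:
  Ivan -> Heidi -> Quinn -> Yara -> Frank
(each arrow means 'manager of the next')
Positions in the chain (0 = top):
  position of Ivan: 0
  position of Heidi: 1
  position of Quinn: 2
  position of Yara: 3
  position of Frank: 4

Yara is at position 3; the skip-level manager is 2 steps up the chain, i.e. position 1: Heidi.

Answer: Heidi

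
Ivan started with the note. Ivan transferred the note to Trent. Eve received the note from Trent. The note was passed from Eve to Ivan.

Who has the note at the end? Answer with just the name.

Answer: Ivan

Derivation:
Tracking the note through each event:
Start: Ivan has the note.
After event 1: Trent has the note.
After event 2: Eve has the note.
After event 3: Ivan has the note.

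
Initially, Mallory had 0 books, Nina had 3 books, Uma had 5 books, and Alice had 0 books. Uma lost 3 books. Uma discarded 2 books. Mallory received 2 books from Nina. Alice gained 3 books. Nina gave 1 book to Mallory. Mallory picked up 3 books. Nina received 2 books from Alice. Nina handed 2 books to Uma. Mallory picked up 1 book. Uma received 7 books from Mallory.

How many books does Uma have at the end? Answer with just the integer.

Answer: 9

Derivation:
Tracking counts step by step:
Start: Mallory=0, Nina=3, Uma=5, Alice=0
Event 1 (Uma -3): Uma: 5 -> 2. State: Mallory=0, Nina=3, Uma=2, Alice=0
Event 2 (Uma -2): Uma: 2 -> 0. State: Mallory=0, Nina=3, Uma=0, Alice=0
Event 3 (Nina -> Mallory, 2): Nina: 3 -> 1, Mallory: 0 -> 2. State: Mallory=2, Nina=1, Uma=0, Alice=0
Event 4 (Alice +3): Alice: 0 -> 3. State: Mallory=2, Nina=1, Uma=0, Alice=3
Event 5 (Nina -> Mallory, 1): Nina: 1 -> 0, Mallory: 2 -> 3. State: Mallory=3, Nina=0, Uma=0, Alice=3
Event 6 (Mallory +3): Mallory: 3 -> 6. State: Mallory=6, Nina=0, Uma=0, Alice=3
Event 7 (Alice -> Nina, 2): Alice: 3 -> 1, Nina: 0 -> 2. State: Mallory=6, Nina=2, Uma=0, Alice=1
Event 8 (Nina -> Uma, 2): Nina: 2 -> 0, Uma: 0 -> 2. State: Mallory=6, Nina=0, Uma=2, Alice=1
Event 9 (Mallory +1): Mallory: 6 -> 7. State: Mallory=7, Nina=0, Uma=2, Alice=1
Event 10 (Mallory -> Uma, 7): Mallory: 7 -> 0, Uma: 2 -> 9. State: Mallory=0, Nina=0, Uma=9, Alice=1

Uma's final count: 9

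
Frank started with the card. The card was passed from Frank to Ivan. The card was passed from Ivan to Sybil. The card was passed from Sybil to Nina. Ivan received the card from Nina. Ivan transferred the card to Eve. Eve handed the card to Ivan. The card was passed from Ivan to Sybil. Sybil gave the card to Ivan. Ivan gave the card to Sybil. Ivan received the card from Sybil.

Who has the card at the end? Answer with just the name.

Answer: Ivan

Derivation:
Tracking the card through each event:
Start: Frank has the card.
After event 1: Ivan has the card.
After event 2: Sybil has the card.
After event 3: Nina has the card.
After event 4: Ivan has the card.
After event 5: Eve has the card.
After event 6: Ivan has the card.
After event 7: Sybil has the card.
After event 8: Ivan has the card.
After event 9: Sybil has the card.
After event 10: Ivan has the card.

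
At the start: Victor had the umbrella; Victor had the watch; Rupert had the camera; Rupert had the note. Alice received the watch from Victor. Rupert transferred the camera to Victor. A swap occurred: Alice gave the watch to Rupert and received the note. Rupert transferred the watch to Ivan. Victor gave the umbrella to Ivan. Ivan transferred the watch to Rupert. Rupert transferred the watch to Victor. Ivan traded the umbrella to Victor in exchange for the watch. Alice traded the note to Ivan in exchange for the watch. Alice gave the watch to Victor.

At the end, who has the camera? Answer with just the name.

Answer: Victor

Derivation:
Tracking all object holders:
Start: umbrella:Victor, watch:Victor, camera:Rupert, note:Rupert
Event 1 (give watch: Victor -> Alice). State: umbrella:Victor, watch:Alice, camera:Rupert, note:Rupert
Event 2 (give camera: Rupert -> Victor). State: umbrella:Victor, watch:Alice, camera:Victor, note:Rupert
Event 3 (swap watch<->note: now watch:Rupert, note:Alice). State: umbrella:Victor, watch:Rupert, camera:Victor, note:Alice
Event 4 (give watch: Rupert -> Ivan). State: umbrella:Victor, watch:Ivan, camera:Victor, note:Alice
Event 5 (give umbrella: Victor -> Ivan). State: umbrella:Ivan, watch:Ivan, camera:Victor, note:Alice
Event 6 (give watch: Ivan -> Rupert). State: umbrella:Ivan, watch:Rupert, camera:Victor, note:Alice
Event 7 (give watch: Rupert -> Victor). State: umbrella:Ivan, watch:Victor, camera:Victor, note:Alice
Event 8 (swap umbrella<->watch: now umbrella:Victor, watch:Ivan). State: umbrella:Victor, watch:Ivan, camera:Victor, note:Alice
Event 9 (swap note<->watch: now note:Ivan, watch:Alice). State: umbrella:Victor, watch:Alice, camera:Victor, note:Ivan
Event 10 (give watch: Alice -> Victor). State: umbrella:Victor, watch:Victor, camera:Victor, note:Ivan

Final state: umbrella:Victor, watch:Victor, camera:Victor, note:Ivan
The camera is held by Victor.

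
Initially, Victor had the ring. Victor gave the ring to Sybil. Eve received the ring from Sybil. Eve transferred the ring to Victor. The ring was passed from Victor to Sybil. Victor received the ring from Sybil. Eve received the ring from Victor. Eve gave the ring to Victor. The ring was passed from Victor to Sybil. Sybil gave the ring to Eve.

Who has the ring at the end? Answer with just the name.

Answer: Eve

Derivation:
Tracking the ring through each event:
Start: Victor has the ring.
After event 1: Sybil has the ring.
After event 2: Eve has the ring.
After event 3: Victor has the ring.
After event 4: Sybil has the ring.
After event 5: Victor has the ring.
After event 6: Eve has the ring.
After event 7: Victor has the ring.
After event 8: Sybil has the ring.
After event 9: Eve has the ring.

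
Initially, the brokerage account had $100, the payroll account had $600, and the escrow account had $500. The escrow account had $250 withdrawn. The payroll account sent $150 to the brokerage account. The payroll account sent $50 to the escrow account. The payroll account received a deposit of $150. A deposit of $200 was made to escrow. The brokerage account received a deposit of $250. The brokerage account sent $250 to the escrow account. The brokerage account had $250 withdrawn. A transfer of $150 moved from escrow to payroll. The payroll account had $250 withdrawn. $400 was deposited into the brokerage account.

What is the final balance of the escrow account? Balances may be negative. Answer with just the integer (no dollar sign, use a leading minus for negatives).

Tracking account balances step by step:
Start: brokerage=100, payroll=600, escrow=500
Event 1 (withdraw 250 from escrow): escrow: 500 - 250 = 250. Balances: brokerage=100, payroll=600, escrow=250
Event 2 (transfer 150 payroll -> brokerage): payroll: 600 - 150 = 450, brokerage: 100 + 150 = 250. Balances: brokerage=250, payroll=450, escrow=250
Event 3 (transfer 50 payroll -> escrow): payroll: 450 - 50 = 400, escrow: 250 + 50 = 300. Balances: brokerage=250, payroll=400, escrow=300
Event 4 (deposit 150 to payroll): payroll: 400 + 150 = 550. Balances: brokerage=250, payroll=550, escrow=300
Event 5 (deposit 200 to escrow): escrow: 300 + 200 = 500. Balances: brokerage=250, payroll=550, escrow=500
Event 6 (deposit 250 to brokerage): brokerage: 250 + 250 = 500. Balances: brokerage=500, payroll=550, escrow=500
Event 7 (transfer 250 brokerage -> escrow): brokerage: 500 - 250 = 250, escrow: 500 + 250 = 750. Balances: brokerage=250, payroll=550, escrow=750
Event 8 (withdraw 250 from brokerage): brokerage: 250 - 250 = 0. Balances: brokerage=0, payroll=550, escrow=750
Event 9 (transfer 150 escrow -> payroll): escrow: 750 - 150 = 600, payroll: 550 + 150 = 700. Balances: brokerage=0, payroll=700, escrow=600
Event 10 (withdraw 250 from payroll): payroll: 700 - 250 = 450. Balances: brokerage=0, payroll=450, escrow=600
Event 11 (deposit 400 to brokerage): brokerage: 0 + 400 = 400. Balances: brokerage=400, payroll=450, escrow=600

Final balance of escrow: 600

Answer: 600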